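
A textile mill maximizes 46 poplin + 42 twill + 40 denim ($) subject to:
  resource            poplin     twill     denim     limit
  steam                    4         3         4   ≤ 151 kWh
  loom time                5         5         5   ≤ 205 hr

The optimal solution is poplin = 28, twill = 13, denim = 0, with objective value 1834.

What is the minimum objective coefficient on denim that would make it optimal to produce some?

At the optimum: steam uses 151 of 151 (binding); loom time uses 205 of 205 (binding).
The binding rows give the dual system: 4·y_steam + 5·y_loom time = 46 and 3·y_steam + 5·y_loom time = 42.
This yields shadow prices y_steam = 4, y_loom time = 6.
denim enters the basis when its profit ≥ yᵀa₃ = 4·4 + 6·5 = 46.

46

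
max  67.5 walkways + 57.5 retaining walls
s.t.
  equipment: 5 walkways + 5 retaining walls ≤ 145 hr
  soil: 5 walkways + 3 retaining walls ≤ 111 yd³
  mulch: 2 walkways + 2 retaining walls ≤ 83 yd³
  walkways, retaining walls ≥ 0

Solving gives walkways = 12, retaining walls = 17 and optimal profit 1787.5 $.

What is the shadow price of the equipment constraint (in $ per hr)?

At the optimum: equipment uses 145 of 145 (binding); soil uses 111 of 111 (binding); mulch uses 58 of 83 (slack = 25).
By complementary slackness, y = 0 for the non-binding constraint.
Dual feasibility on the basic columns requires 5·y_equipment + 5·y_soil = 67.5, 5·y_equipment + 3·y_soil = 57.5.
Solving: y_equipment = 8.5, y_soil = 5.
Shadow price of equipment = 8.5.

8.5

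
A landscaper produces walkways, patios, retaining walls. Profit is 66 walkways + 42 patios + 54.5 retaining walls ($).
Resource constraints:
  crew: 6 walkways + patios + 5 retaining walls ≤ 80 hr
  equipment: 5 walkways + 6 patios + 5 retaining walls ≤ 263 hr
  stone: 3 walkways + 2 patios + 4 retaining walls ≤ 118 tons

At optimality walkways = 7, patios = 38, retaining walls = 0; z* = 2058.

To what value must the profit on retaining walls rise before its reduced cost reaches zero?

At the optimum: crew uses 80 of 80 (binding); equipment uses 263 of 263 (binding); stone uses 97 of 118 (slack = 21).
By complementary slackness, y = 0 for the non-binding constraint.
Dual feasibility on the basic columns requires 6·y_crew + 5·y_equipment = 66, 1·y_crew + 6·y_equipment = 42.
This yields shadow prices y_crew = 6, y_equipment = 6.
retaining walls enters the basis when its profit ≥ yᵀa₃ = 6·5 + 6·5 = 60.

60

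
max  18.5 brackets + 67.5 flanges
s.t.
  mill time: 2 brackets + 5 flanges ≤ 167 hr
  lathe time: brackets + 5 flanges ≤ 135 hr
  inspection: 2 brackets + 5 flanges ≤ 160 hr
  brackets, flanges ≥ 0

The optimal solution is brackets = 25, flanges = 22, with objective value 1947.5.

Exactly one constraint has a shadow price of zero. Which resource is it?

mill time: 160/167 (slack 7)
lathe time: 135/135 (binding)
inspection: 160/160 (binding)
By complementary slackness, a constraint with positive slack has shadow price 0 → mill time.

mill time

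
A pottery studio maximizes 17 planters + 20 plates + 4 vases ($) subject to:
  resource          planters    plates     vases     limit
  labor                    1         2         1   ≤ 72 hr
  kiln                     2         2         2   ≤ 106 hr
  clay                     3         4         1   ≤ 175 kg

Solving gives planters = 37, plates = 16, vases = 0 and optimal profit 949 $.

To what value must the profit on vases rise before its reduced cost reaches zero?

11

Binding: kiln and clay. Non-binding: labor (3 unused).
Slack constraints have shadow price 0 (complementary slackness).
From A_Bᵀ y = c: 2·y_kiln + 3·y_clay = 17; 2·y_kiln + 4·y_clay = 20.
Solving: y_kiln = 4, y_clay = 3.
vases enters the basis when its profit ≥ yᵀa₃ = 4·2 + 3·1 = 11.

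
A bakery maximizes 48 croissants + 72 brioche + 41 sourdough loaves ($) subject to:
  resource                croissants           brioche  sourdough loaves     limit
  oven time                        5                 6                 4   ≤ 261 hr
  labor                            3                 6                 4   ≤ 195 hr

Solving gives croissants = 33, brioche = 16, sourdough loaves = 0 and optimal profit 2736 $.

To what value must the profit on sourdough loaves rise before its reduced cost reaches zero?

Both oven time and labor are binding at x*.
The binding rows give the dual system: 5·y_oven time + 3·y_labor = 48 and 6·y_oven time + 6·y_labor = 72.
→ y_oven time = 6 and y_labor = 6.
sourdough loaves enters the basis when its profit ≥ yᵀa₃ = 6·4 + 6·4 = 48.

48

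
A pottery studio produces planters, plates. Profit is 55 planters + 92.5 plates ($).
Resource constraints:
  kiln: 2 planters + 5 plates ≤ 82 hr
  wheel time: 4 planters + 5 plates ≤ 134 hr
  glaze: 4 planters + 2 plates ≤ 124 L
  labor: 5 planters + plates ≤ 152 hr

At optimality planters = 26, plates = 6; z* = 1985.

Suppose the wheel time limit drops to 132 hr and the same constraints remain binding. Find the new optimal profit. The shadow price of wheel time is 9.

Δb = -2, so new z* = 1985 + (9)·(-2) = 1985 − 18 = 1967.

1967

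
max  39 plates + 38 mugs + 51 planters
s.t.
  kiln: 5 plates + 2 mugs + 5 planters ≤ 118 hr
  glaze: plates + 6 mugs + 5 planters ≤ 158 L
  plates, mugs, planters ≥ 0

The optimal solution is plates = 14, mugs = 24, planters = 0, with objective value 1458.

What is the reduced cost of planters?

Both kiln and glaze are binding at x*.
From A_Bᵀ y = c: 5·y_kiln + 1·y_glaze = 39; 2·y_kiln + 6·y_glaze = 38.
This yields shadow prices y_kiln = 7, y_glaze = 4.
Reduced cost of planters: c₃ − yᵀa₃ = 51 − (7·5 + 4·5) = 51 − 55 = -4.

-4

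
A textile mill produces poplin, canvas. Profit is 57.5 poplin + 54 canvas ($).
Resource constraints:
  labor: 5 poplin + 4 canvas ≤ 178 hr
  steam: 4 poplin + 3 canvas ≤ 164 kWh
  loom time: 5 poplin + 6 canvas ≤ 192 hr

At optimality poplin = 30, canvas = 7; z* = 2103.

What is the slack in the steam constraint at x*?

steam used = 4·30 + 3·7 = 141; slack = 164 − 141 = 23.

23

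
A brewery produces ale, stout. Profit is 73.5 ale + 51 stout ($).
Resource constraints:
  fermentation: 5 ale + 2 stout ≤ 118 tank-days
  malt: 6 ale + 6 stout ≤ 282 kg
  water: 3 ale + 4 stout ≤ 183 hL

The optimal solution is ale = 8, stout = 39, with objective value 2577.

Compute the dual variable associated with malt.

At the optimum: fermentation uses 118 of 118 (binding); malt uses 282 of 282 (binding); water uses 180 of 183 (slack = 3).
By complementary slackness, y = 0 for the non-binding constraint.
From A_Bᵀ y = c: 5·y_fermentation + 6·y_malt = 73.5; 2·y_fermentation + 6·y_malt = 51.
→ y_fermentation = 7.5 and y_malt = 6.
Shadow price of malt = 6.

6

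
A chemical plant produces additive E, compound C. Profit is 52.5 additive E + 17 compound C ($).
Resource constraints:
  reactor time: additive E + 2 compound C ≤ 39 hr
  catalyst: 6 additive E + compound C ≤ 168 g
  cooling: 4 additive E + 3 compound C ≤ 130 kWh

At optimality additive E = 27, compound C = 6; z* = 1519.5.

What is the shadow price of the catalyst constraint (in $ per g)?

8

Check each constraint at x*: reactor time 39/39 (tight); catalyst 168/168 (tight); cooling 126/130 (slack 4).
By complementary slackness, y = 0 for the non-binding constraint.
Dual feasibility on the basic columns requires 1·y_reactor time + 6·y_catalyst = 52.5, 2·y_reactor time + 1·y_catalyst = 17.
This yields shadow prices y_reactor time = 4.5, y_catalyst = 8.
Shadow price of catalyst = 8.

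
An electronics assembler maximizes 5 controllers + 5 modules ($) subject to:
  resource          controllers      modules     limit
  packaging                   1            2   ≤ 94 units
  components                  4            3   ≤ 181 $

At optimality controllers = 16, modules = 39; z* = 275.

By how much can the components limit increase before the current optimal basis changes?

Binding constraints: packaging, components. The basis is B = [[1,2],[4,3]] with det -5.
Per unit increase in components, x* moves by d = (0.4, -0.2).
The basis stays optimal until modules reaches 0; allowable increase = 195 $.

195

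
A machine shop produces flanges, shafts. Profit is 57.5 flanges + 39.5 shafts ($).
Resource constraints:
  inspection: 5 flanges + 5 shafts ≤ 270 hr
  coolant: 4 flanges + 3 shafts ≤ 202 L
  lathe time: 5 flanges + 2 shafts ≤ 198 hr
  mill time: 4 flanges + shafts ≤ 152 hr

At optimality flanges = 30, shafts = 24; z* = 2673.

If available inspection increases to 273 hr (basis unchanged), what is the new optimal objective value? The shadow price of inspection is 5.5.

2689.5

Δb = 3, so new z* = 2673 + (5.5)·(3) = 2673 + 16.5 = 2689.5.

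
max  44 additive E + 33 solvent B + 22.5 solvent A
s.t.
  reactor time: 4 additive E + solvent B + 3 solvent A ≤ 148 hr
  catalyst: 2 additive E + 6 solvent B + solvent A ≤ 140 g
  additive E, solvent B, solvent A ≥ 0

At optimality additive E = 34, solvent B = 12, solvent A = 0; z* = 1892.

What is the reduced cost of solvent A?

Check each constraint at x*: reactor time 148/148 (tight); catalyst 140/140 (tight).
From A_Bᵀ y = c: 4·y_reactor time + 2·y_catalyst = 44; 1·y_reactor time + 6·y_catalyst = 33.
→ y_reactor time = 9 and y_catalyst = 4.
Reduced cost of solvent A: c₃ − yᵀa₃ = 22.5 − (9·3 + 4·1) = 22.5 − 31 = -8.5.

-8.5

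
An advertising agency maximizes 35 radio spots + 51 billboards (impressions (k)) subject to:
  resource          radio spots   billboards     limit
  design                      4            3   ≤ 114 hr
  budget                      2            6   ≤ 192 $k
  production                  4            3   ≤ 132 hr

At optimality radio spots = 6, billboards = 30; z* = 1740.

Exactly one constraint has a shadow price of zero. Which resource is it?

production

design: 114/114 (binding)
budget: 192/192 (binding)
production: 114/132 (slack 18)
By complementary slackness, a constraint with positive slack has shadow price 0 → production.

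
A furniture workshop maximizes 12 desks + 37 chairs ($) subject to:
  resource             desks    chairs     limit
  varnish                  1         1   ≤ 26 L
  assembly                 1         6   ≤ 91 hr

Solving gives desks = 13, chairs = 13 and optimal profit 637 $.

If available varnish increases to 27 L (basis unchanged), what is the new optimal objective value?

Both varnish and assembly are binding at x*.
From A_Bᵀ y = c: 1·y_varnish + 1·y_assembly = 12; 1·y_varnish + 6·y_assembly = 37.
Solving: y_varnish = 7, y_assembly = 5.
Δz = y_varnish·Δb = 7 × (1) = 7, so new z* = 637 + 7 = 644.

644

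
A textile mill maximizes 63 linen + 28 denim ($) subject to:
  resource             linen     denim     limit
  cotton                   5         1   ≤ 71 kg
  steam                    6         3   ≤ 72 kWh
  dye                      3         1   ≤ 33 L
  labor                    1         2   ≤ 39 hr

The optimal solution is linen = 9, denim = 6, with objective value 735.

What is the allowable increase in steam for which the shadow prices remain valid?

Binding constraints: steam, dye. The basis is B = [[6,3],[3,1]] with det -3.
Per unit increase in steam, x* moves by d = (-0.3333, 1).
The basis stays optimal until labor becomes binding; allowable increase = 10.8 kWh.

10.8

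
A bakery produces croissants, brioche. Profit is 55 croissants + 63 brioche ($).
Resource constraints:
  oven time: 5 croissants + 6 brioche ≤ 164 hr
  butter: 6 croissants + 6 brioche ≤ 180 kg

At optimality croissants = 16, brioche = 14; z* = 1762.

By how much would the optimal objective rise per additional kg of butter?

Check each constraint at x*: oven time 164/164 (tight); butter 180/180 (tight).
Dual feasibility on the basic columns requires 5·y_oven time + 6·y_butter = 55, 6·y_oven time + 6·y_butter = 63.
This yields shadow prices y_oven time = 8, y_butter = 2.5.
Shadow price of butter = 2.5.

2.5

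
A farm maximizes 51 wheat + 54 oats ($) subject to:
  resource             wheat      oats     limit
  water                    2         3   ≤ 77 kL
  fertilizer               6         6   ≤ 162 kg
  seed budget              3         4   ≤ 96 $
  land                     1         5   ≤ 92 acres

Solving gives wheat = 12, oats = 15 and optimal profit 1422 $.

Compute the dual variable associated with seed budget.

Check each constraint at x*: water 69/77 (slack 8); fertilizer 162/162 (tight); seed budget 96/96 (tight); land 87/92 (slack 5).
Slack constraints have shadow price 0 (complementary slackness).
The binding rows give the dual system: 6·y_fertilizer + 3·y_seed budget = 51 and 6·y_fertilizer + 4·y_seed budget = 54.
Solving: y_fertilizer = 7, y_seed budget = 3.
Shadow price of seed budget = 3.

3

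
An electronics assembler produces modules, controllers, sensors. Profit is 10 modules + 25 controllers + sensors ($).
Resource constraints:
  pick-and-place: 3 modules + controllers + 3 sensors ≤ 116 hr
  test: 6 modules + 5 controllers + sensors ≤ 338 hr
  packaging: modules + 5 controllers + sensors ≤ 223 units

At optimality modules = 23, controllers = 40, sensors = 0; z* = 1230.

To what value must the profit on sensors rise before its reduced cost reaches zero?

5

At the optimum: pick-and-place uses 109 of 116 (slack = 7); test uses 338 of 338 (binding); packaging uses 223 of 223 (binding).
Since pick-and-place is not tight, its dual is 0.
From A_Bᵀ y = c: 6·y_test + 1·y_packaging = 10; 5·y_test + 5·y_packaging = 25.
→ y_test = 1 and y_packaging = 4.
sensors enters the basis when its profit ≥ yᵀa₃ = 1·1 + 4·1 = 5.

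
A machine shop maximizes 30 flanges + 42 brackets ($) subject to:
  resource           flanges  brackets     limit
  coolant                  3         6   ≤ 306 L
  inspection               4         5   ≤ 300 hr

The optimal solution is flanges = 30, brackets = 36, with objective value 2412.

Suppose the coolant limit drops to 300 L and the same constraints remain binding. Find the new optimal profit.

Both coolant and inspection are binding at x*.
The binding rows give the dual system: 3·y_coolant + 4·y_inspection = 30 and 6·y_coolant + 5·y_inspection = 42.
This yields shadow prices y_coolant = 2, y_inspection = 6.
Δz = y_coolant·Δb = 2 × (-6) = -12, so new z* = 2412 − 12 = 2400.

2400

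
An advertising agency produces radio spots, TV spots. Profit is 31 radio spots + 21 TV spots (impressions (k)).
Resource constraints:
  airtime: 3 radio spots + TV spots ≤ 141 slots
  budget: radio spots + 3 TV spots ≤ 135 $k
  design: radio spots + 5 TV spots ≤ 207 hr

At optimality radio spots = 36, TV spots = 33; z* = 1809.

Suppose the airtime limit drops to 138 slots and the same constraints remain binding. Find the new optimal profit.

1782

Binding: airtime and budget. Non-binding: design (6 unused).
Since design is not tight, its dual is 0.
Dual feasibility on the basic columns requires 3·y_airtime + 1·y_budget = 31, 1·y_airtime + 3·y_budget = 21.
This yields shadow prices y_airtime = 9, y_budget = 4.
Δz = y_airtime·Δb = 9 × (-3) = -27, so new z* = 1809 − 27 = 1782.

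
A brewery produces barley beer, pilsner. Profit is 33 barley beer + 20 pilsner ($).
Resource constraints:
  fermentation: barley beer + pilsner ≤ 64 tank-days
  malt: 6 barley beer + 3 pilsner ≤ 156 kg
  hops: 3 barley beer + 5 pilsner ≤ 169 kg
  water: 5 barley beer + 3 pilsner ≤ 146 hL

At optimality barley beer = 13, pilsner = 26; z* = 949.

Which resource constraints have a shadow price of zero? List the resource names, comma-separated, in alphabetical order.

fermentation, water

fermentation: 39/64 (slack 25)
malt: 156/156 (binding)
hops: 169/169 (binding)
water: 143/146 (slack 3)
By complementary slackness, a constraint with positive slack has shadow price 0 → fermentation, water.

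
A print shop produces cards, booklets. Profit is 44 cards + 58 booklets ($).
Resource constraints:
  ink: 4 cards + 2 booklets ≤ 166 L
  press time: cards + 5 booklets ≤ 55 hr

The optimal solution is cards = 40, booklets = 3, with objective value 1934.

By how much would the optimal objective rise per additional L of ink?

Check each constraint at x*: ink 166/166 (tight); press time 55/55 (tight).
Dual feasibility on the basic columns requires 4·y_ink + 1·y_press time = 44, 2·y_ink + 5·y_press time = 58.
→ y_ink = 9 and y_press time = 8.
Shadow price of ink = 9.

9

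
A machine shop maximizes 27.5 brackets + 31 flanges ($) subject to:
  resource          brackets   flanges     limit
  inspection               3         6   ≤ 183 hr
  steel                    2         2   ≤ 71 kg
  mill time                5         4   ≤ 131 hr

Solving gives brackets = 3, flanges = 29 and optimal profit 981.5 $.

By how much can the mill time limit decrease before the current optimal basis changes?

Binding constraints: inspection, mill time. The basis is B = [[3,6],[5,4]] with det -18.
Per unit decrease in mill time, x* moves by d = (-0.3333, 0.1667).
The basis stays optimal until brackets reaches 0; allowable decrease = 9 hr.

9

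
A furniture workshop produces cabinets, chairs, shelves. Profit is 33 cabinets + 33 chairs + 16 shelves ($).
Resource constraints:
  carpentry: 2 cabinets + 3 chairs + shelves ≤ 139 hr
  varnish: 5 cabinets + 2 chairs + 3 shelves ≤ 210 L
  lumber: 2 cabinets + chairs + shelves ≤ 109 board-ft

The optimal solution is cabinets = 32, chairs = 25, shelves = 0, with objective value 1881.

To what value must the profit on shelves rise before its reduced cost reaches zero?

18

Binding: carpentry and varnish. Non-binding: lumber (20 unused).
Slack constraints have shadow price 0 (complementary slackness).
Dual feasibility on the basic columns requires 2·y_carpentry + 5·y_varnish = 33, 3·y_carpentry + 2·y_varnish = 33.
→ y_carpentry = 9 and y_varnish = 3.
shelves enters the basis when its profit ≥ yᵀa₃ = 9·1 + 3·3 = 18.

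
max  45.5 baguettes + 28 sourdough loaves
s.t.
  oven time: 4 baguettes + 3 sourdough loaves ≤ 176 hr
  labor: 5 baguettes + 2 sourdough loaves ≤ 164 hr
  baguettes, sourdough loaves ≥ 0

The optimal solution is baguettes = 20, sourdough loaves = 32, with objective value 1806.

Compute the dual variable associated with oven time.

7

At the optimum: oven time uses 176 of 176 (binding); labor uses 164 of 164 (binding).
From A_Bᵀ y = c: 4·y_oven time + 5·y_labor = 45.5; 3·y_oven time + 2·y_labor = 28.
This yields shadow prices y_oven time = 7, y_labor = 3.5.
Shadow price of oven time = 7.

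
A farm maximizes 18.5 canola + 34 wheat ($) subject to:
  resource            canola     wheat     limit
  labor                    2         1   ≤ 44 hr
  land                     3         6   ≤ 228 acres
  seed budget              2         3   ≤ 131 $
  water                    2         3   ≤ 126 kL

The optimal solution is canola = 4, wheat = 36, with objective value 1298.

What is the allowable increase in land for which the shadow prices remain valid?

Binding constraints: labor, land. The basis is B = [[2,1],[3,6]] with det 9.
Per unit increase in land, x* moves by d = (-0.1111, 0.2222).
The basis stays optimal until water becomes binding; allowable increase = 22.5 acres.

22.5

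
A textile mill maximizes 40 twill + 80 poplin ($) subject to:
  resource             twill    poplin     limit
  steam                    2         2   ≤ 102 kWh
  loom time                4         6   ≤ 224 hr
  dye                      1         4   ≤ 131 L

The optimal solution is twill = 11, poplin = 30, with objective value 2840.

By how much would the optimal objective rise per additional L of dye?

8

Check each constraint at x*: steam 82/102 (slack 20); loom time 224/224 (tight); dye 131/131 (tight).
Since steam is not tight, its dual is 0.
From A_Bᵀ y = c: 4·y_loom time + 1·y_dye = 40; 6·y_loom time + 4·y_dye = 80.
Solving: y_loom time = 8, y_dye = 8.
Shadow price of dye = 8.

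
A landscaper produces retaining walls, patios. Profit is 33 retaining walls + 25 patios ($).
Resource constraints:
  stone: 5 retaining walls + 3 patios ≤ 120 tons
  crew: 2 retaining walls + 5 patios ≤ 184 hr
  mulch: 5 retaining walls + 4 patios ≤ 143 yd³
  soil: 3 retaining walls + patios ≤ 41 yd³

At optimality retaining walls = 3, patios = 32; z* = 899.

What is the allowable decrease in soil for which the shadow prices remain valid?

Binding constraints: mulch, soil. The basis is B = [[5,4],[3,1]] with det -7.
Per unit decrease in soil, x* moves by d = (-0.5714, 0.7143).
The basis stays optimal until retaining walls reaches 0; allowable decrease = 5.25 yd³.

5.25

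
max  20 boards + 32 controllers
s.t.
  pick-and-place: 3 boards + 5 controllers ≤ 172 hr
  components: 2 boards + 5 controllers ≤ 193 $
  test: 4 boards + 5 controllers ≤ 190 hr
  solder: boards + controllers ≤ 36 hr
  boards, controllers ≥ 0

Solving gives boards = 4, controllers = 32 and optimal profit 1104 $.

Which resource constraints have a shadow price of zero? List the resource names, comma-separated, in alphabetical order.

components, test

pick-and-place: 172/172 (binding)
components: 168/193 (slack 25)
test: 176/190 (slack 14)
solder: 36/36 (binding)
By complementary slackness, a constraint with positive slack has shadow price 0 → components, test.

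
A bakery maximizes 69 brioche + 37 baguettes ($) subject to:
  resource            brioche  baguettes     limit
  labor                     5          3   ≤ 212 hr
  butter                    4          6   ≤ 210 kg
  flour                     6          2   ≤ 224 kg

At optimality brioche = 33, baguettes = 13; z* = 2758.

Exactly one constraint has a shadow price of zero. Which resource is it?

labor: 204/212 (slack 8)
butter: 210/210 (binding)
flour: 224/224 (binding)
By complementary slackness, a constraint with positive slack has shadow price 0 → labor.

labor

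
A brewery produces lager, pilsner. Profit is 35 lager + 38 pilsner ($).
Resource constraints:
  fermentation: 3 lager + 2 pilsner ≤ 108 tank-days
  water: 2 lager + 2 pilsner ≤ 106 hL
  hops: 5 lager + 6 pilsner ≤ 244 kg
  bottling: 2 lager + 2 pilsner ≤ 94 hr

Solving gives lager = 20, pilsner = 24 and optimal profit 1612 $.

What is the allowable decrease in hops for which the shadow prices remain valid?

Binding constraints: fermentation, hops. The basis is B = [[3,2],[5,6]] with det 8.
Per unit decrease in hops, x* moves by d = (0.25, -0.375).
The basis stays optimal until pilsner reaches 0; allowable decrease = 64 kg.

64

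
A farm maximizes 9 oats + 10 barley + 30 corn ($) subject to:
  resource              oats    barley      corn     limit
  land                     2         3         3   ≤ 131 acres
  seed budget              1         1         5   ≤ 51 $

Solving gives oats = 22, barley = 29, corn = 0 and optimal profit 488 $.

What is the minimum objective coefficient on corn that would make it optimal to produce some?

38

Check each constraint at x*: land 131/131 (tight); seed budget 51/51 (tight).
The binding rows give the dual system: 2·y_land + 1·y_seed budget = 9 and 3·y_land + 1·y_seed budget = 10.
Solving: y_land = 1, y_seed budget = 7.
corn enters the basis when its profit ≥ yᵀa₃ = 1·3 + 7·5 = 38.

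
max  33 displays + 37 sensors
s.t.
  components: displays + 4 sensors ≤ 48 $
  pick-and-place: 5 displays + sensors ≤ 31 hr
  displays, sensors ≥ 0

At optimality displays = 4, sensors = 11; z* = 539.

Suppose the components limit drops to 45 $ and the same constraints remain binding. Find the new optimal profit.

At the optimum: components uses 48 of 48 (binding); pick-and-place uses 31 of 31 (binding).
The binding rows give the dual system: 1·y_components + 5·y_pick-and-place = 33 and 4·y_components + 1·y_pick-and-place = 37.
→ y_components = 8 and y_pick-and-place = 5.
Δz = y_components·Δb = 8 × (-3) = -24, so new z* = 539 − 24 = 515.

515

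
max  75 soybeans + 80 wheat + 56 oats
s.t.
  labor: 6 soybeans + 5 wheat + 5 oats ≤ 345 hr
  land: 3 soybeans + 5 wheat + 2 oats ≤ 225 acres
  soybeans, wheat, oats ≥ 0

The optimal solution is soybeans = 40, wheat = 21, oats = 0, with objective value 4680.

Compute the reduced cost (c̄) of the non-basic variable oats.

At the optimum: labor uses 345 of 345 (binding); land uses 225 of 225 (binding).
The binding rows give the dual system: 6·y_labor + 3·y_land = 75 and 5·y_labor + 5·y_land = 80.
→ y_labor = 9 and y_land = 7.
Reduced cost of oats: c₃ − yᵀa₃ = 56 − (9·5 + 7·2) = 56 − 59 = -3.

-3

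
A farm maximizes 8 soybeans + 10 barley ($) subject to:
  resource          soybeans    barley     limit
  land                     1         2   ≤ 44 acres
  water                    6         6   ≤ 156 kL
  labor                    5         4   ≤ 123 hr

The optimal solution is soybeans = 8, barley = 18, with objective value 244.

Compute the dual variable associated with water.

1

Check each constraint at x*: land 44/44 (tight); water 156/156 (tight); labor 112/123 (slack 11).
By complementary slackness, y = 0 for the non-binding constraint.
The binding rows give the dual system: 1·y_land + 6·y_water = 8 and 2·y_land + 6·y_water = 10.
→ y_land = 2 and y_water = 1.
Shadow price of water = 1.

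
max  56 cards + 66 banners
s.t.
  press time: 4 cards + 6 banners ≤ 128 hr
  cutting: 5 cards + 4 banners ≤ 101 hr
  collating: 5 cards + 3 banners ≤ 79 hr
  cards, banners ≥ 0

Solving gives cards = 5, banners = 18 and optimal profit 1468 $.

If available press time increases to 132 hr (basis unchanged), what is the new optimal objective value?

Binding: press time and collating. Non-binding: cutting (4 unused).
By complementary slackness, y = 0 for the non-binding constraint.
From A_Bᵀ y = c: 4·y_press time + 5·y_collating = 56; 6·y_press time + 3·y_collating = 66.
This yields shadow prices y_press time = 9, y_collating = 4.
Δz = y_press time·Δb = 9 × (4) = 36, so new z* = 1468 + 36 = 1504.

1504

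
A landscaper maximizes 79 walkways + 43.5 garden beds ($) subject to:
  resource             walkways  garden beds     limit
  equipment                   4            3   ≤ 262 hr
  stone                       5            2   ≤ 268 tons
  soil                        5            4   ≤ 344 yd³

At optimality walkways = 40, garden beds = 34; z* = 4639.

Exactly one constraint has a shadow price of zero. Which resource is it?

soil

equipment: 262/262 (binding)
stone: 268/268 (binding)
soil: 336/344 (slack 8)
By complementary slackness, a constraint with positive slack has shadow price 0 → soil.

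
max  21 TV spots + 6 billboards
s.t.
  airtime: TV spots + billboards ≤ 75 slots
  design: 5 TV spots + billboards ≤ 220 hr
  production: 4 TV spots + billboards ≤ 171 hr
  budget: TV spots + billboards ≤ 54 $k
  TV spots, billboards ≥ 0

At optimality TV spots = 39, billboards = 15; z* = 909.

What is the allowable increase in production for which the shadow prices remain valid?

Binding constraints: production, budget. The basis is B = [[4,1],[1,1]] with det 3.
Per unit increase in production, x* moves by d = (0.3333, -0.3333).
The basis stays optimal until design becomes binding; allowable increase = 7.5 hr.

7.5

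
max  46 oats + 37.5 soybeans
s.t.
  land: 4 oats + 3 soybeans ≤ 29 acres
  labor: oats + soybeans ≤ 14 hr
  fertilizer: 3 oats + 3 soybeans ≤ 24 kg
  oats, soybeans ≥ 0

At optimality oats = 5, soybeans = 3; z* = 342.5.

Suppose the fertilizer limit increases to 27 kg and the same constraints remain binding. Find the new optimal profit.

354.5

At the optimum: land uses 29 of 29 (binding); labor uses 8 of 14 (slack = 6); fertilizer uses 24 of 24 (binding).
Slack constraints have shadow price 0 (complementary slackness).
From A_Bᵀ y = c: 4·y_land + 3·y_fertilizer = 46; 3·y_land + 3·y_fertilizer = 37.5.
This yields shadow prices y_land = 8.5, y_fertilizer = 4.
Δz = y_fertilizer·Δb = 4 × (3) = 12, so new z* = 342.5 + 12 = 354.5.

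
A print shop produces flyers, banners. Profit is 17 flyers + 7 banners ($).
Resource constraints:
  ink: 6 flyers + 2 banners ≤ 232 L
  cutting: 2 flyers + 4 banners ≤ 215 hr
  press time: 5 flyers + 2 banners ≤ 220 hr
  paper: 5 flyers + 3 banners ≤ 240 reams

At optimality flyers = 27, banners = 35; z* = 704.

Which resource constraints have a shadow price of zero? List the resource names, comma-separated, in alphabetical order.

ink: 232/232 (binding)
cutting: 194/215 (slack 21)
press time: 205/220 (slack 15)
paper: 240/240 (binding)
By complementary slackness, a constraint with positive slack has shadow price 0 → cutting, press time.

cutting, press time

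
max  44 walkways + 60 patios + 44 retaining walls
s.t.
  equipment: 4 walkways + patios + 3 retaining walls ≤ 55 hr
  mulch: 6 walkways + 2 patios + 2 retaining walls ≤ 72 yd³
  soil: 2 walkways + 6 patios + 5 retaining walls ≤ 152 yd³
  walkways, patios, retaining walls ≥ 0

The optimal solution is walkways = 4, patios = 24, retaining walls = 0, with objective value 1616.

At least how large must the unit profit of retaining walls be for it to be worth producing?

Check each constraint at x*: equipment 40/55 (slack 15); mulch 72/72 (tight); soil 152/152 (tight).
By complementary slackness, y = 0 for the non-binding constraint.
From A_Bᵀ y = c: 6·y_mulch + 2·y_soil = 44; 2·y_mulch + 6·y_soil = 60.
This yields shadow prices y_mulch = 4.5, y_soil = 8.5.
retaining walls enters the basis when its profit ≥ yᵀa₃ = 4.5·2 + 8.5·5 = 51.5.

51.5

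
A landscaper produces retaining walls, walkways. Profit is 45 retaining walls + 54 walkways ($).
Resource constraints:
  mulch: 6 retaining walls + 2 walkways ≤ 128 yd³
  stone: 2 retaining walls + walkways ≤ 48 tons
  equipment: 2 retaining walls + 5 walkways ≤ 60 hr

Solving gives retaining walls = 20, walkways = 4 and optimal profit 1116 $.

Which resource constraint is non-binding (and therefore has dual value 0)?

mulch: 128/128 (binding)
stone: 44/48 (slack 4)
equipment: 60/60 (binding)
By complementary slackness, a constraint with positive slack has shadow price 0 → stone.

stone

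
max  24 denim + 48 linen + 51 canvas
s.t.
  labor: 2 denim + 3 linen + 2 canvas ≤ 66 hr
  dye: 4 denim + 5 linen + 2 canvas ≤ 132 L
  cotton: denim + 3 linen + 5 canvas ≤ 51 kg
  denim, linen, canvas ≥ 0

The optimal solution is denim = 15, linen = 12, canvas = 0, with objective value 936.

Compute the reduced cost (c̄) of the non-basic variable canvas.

At the optimum: labor uses 66 of 66 (binding); dye uses 120 of 132 (slack = 12); cotton uses 51 of 51 (binding).
Slack constraints have shadow price 0 (complementary slackness).
The binding rows give the dual system: 2·y_labor + 1·y_cotton = 24 and 3·y_labor + 3·y_cotton = 48.
→ y_labor = 8 and y_cotton = 8.
Reduced cost of canvas: c₃ − yᵀa₃ = 51 − (8·2 + 8·5) = 51 − 56 = -5.

-5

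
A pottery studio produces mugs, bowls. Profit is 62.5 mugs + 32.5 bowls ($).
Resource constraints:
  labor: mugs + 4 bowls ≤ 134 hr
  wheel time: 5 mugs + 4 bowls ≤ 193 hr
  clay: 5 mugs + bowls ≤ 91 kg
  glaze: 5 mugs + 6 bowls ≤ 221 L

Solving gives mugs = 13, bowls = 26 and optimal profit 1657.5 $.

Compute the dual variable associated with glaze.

At the optimum: labor uses 117 of 134 (slack = 17); wheel time uses 169 of 193 (slack = 24); clay uses 91 of 91 (binding); glaze uses 221 of 221 (binding).
By complementary slackness, y = 0 for the non-binding constraints.
The binding rows give the dual system: 5·y_clay + 5·y_glaze = 62.5 and 1·y_clay + 6·y_glaze = 32.5.
Solving: y_clay = 8.5, y_glaze = 4.
Shadow price of glaze = 4.

4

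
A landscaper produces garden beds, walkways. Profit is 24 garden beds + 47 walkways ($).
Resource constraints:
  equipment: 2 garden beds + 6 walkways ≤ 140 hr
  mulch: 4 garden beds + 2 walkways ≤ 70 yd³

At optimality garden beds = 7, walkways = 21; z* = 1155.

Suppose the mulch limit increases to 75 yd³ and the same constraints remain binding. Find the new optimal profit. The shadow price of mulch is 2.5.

Δb = 5, so new z* = 1155 + (2.5)·(5) = 1155 + 12.5 = 1167.5.

1167.5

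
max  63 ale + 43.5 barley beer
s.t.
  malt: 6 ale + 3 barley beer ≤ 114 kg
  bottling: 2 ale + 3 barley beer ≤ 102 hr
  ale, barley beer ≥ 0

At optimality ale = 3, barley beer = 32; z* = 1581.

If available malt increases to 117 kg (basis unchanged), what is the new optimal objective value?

1606.5

At the optimum: malt uses 114 of 114 (binding); bottling uses 102 of 102 (binding).
The binding rows give the dual system: 6·y_malt + 2·y_bottling = 63 and 3·y_malt + 3·y_bottling = 43.5.
→ y_malt = 8.5 and y_bottling = 6.
Δz = y_malt·Δb = 8.5 × (3) = 25.5, so new z* = 1581 + 25.5 = 1606.5.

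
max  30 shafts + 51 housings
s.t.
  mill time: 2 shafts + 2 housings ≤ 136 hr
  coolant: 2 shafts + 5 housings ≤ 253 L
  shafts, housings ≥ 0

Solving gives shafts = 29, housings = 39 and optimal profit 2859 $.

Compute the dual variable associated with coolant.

7

At the optimum: mill time uses 136 of 136 (binding); coolant uses 253 of 253 (binding).
The binding rows give the dual system: 2·y_mill time + 2·y_coolant = 30 and 2·y_mill time + 5·y_coolant = 51.
→ y_mill time = 8 and y_coolant = 7.
Shadow price of coolant = 7.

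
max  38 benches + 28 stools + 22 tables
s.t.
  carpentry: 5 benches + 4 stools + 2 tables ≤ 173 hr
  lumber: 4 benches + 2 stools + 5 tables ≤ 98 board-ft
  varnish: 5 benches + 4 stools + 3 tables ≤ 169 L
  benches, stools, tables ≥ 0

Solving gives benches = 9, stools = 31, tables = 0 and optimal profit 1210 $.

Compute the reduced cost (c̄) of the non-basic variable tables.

Binding: lumber and varnish. Non-binding: carpentry (4 unused).
By complementary slackness, y = 0 for the non-binding constraint.
The binding rows give the dual system: 4·y_lumber + 5·y_varnish = 38 and 2·y_lumber + 4·y_varnish = 28.
Solving: y_lumber = 2, y_varnish = 6.
Reduced cost of tables: c₃ − yᵀa₃ = 22 − (2·5 + 6·3) = 22 − 28 = -6.

-6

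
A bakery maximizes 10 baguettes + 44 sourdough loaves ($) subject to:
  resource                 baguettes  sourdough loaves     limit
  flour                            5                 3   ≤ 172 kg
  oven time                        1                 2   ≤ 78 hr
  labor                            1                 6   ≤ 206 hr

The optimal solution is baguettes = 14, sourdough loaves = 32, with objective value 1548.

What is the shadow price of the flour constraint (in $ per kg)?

0

Binding: oven time and labor. Non-binding: flour (6 unused).
Since flour is not tight, its dual is 0.
From A_Bᵀ y = c: 1·y_oven time + 1·y_labor = 10; 2·y_oven time + 6·y_labor = 44.
This yields shadow prices y_oven time = 4, y_labor = 6.
Shadow price of flour = 0.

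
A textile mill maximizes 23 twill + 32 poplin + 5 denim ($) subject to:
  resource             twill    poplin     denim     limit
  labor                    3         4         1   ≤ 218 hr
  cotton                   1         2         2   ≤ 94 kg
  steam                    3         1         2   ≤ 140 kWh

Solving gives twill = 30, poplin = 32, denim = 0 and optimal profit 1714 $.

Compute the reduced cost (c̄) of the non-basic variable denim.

Check each constraint at x*: labor 218/218 (tight); cotton 94/94 (tight); steam 122/140 (slack 18).
Slack constraints have shadow price 0 (complementary slackness).
Dual feasibility on the basic columns requires 3·y_labor + 1·y_cotton = 23, 4·y_labor + 2·y_cotton = 32.
→ y_labor = 7 and y_cotton = 2.
Reduced cost of denim: c₃ − yᵀa₃ = 5 − (7·1 + 2·2) = 5 − 11 = -6.

-6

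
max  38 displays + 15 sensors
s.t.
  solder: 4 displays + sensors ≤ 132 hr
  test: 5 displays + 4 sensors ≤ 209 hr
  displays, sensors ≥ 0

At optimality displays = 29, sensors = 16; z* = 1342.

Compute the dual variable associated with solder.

7

Both solder and test are binding at x*.
Dual feasibility on the basic columns requires 4·y_solder + 5·y_test = 38, 1·y_solder + 4·y_test = 15.
This yields shadow prices y_solder = 7, y_test = 2.
Shadow price of solder = 7.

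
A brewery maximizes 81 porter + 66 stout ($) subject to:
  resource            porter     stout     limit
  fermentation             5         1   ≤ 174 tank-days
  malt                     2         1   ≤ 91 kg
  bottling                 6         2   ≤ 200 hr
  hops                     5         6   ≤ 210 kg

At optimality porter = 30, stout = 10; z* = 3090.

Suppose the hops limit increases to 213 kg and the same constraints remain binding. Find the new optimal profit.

3117

Binding: bottling and hops. Non-binding: fermentation (14 unused), malt (21 unused).
Since fermentation, malt are not tight, their duals are 0.
Dual feasibility on the basic columns requires 6·y_bottling + 5·y_hops = 81, 2·y_bottling + 6·y_hops = 66.
→ y_bottling = 6 and y_hops = 9.
Δz = y_hops·Δb = 9 × (3) = 27, so new z* = 3090 + 27 = 3117.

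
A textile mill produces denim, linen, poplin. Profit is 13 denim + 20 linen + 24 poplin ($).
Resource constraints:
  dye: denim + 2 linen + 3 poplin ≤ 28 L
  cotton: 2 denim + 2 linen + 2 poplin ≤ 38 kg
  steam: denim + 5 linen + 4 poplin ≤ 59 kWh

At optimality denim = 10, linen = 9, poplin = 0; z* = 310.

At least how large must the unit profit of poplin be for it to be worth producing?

At the optimum: dye uses 28 of 28 (binding); cotton uses 38 of 38 (binding); steam uses 55 of 59 (slack = 4).
Since steam is not tight, its dual is 0.
The binding rows give the dual system: 1·y_dye + 2·y_cotton = 13 and 2·y_dye + 2·y_cotton = 20.
Solving: y_dye = 7, y_cotton = 3.
poplin enters the basis when its profit ≥ yᵀa₃ = 7·3 + 3·2 = 27.

27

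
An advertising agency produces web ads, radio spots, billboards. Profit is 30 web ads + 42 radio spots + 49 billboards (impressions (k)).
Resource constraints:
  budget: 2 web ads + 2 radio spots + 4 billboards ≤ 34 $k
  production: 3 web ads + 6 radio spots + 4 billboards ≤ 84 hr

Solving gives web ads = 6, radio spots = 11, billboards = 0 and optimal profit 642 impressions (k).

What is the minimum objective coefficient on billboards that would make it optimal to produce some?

52

At the optimum: budget uses 34 of 34 (binding); production uses 84 of 84 (binding).
The binding rows give the dual system: 2·y_budget + 3·y_production = 30 and 2·y_budget + 6·y_production = 42.
This yields shadow prices y_budget = 9, y_production = 4.
billboards enters the basis when its profit ≥ yᵀa₃ = 9·4 + 4·4 = 52.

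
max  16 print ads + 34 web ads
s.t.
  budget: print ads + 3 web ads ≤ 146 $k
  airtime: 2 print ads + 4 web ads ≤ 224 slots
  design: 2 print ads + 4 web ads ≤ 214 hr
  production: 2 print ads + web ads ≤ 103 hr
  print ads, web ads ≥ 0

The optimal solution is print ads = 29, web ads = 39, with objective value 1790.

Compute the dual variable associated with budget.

Binding: budget and design. Non-binding: airtime (10 unused), production (6 unused).
By complementary slackness, y = 0 for the non-binding constraints.
From A_Bᵀ y = c: 1·y_budget + 2·y_design = 16; 3·y_budget + 4·y_design = 34.
Solving: y_budget = 2, y_design = 7.
Shadow price of budget = 2.

2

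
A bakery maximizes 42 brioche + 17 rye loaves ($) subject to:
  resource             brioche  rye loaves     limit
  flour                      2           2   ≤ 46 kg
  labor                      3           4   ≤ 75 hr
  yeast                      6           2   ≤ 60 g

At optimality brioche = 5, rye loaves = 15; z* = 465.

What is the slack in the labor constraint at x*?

0

labor used = 3·5 + 4·15 = 75; slack = 75 − 75 = 0.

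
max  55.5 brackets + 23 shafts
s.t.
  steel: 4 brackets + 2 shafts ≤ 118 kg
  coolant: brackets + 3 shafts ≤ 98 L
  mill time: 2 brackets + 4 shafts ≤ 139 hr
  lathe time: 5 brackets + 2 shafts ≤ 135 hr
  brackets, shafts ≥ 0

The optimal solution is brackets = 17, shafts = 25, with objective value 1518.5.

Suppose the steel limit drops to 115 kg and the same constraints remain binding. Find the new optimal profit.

1512.5

At the optimum: steel uses 118 of 118 (binding); coolant uses 92 of 98 (slack = 6); mill time uses 134 of 139 (slack = 5); lathe time uses 135 of 135 (binding).
Since coolant, mill time are not tight, their duals are 0.
Dual feasibility on the basic columns requires 4·y_steel + 5·y_lathe time = 55.5, 2·y_steel + 2·y_lathe time = 23.
This yields shadow prices y_steel = 2, y_lathe time = 9.5.
Δz = y_steel·Δb = 2 × (-3) = -6, so new z* = 1518.5 − 6 = 1512.5.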